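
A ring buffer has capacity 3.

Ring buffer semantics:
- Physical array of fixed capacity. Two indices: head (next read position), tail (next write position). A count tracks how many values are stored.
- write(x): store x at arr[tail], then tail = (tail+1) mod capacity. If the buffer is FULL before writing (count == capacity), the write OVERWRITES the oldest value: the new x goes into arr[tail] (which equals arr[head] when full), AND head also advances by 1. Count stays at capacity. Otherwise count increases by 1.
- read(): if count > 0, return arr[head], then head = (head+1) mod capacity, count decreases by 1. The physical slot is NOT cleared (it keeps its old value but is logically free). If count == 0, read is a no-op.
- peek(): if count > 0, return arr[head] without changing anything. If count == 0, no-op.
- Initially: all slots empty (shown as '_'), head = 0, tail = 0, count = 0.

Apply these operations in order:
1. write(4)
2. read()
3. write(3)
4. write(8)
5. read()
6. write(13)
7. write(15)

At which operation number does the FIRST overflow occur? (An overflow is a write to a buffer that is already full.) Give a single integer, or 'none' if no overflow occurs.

After op 1 (write(4)): arr=[4 _ _] head=0 tail=1 count=1
After op 2 (read()): arr=[4 _ _] head=1 tail=1 count=0
After op 3 (write(3)): arr=[4 3 _] head=1 tail=2 count=1
After op 4 (write(8)): arr=[4 3 8] head=1 tail=0 count=2
After op 5 (read()): arr=[4 3 8] head=2 tail=0 count=1
After op 6 (write(13)): arr=[13 3 8] head=2 tail=1 count=2
After op 7 (write(15)): arr=[13 15 8] head=2 tail=2 count=3

Answer: none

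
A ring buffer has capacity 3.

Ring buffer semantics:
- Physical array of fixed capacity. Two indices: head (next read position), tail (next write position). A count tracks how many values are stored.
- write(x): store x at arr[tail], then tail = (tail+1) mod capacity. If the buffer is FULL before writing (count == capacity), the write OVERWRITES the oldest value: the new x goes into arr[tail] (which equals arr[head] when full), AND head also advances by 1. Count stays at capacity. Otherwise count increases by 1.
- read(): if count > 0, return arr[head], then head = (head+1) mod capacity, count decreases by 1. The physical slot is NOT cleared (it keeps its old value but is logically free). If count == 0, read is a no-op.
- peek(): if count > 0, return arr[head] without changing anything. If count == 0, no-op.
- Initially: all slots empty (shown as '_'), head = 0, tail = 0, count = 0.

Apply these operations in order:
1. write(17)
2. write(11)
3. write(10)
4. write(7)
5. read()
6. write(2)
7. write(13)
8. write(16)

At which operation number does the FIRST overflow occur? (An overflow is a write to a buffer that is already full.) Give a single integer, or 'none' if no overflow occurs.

Answer: 4

Derivation:
After op 1 (write(17)): arr=[17 _ _] head=0 tail=1 count=1
After op 2 (write(11)): arr=[17 11 _] head=0 tail=2 count=2
After op 3 (write(10)): arr=[17 11 10] head=0 tail=0 count=3
After op 4 (write(7)): arr=[7 11 10] head=1 tail=1 count=3
After op 5 (read()): arr=[7 11 10] head=2 tail=1 count=2
After op 6 (write(2)): arr=[7 2 10] head=2 tail=2 count=3
After op 7 (write(13)): arr=[7 2 13] head=0 tail=0 count=3
After op 8 (write(16)): arr=[16 2 13] head=1 tail=1 count=3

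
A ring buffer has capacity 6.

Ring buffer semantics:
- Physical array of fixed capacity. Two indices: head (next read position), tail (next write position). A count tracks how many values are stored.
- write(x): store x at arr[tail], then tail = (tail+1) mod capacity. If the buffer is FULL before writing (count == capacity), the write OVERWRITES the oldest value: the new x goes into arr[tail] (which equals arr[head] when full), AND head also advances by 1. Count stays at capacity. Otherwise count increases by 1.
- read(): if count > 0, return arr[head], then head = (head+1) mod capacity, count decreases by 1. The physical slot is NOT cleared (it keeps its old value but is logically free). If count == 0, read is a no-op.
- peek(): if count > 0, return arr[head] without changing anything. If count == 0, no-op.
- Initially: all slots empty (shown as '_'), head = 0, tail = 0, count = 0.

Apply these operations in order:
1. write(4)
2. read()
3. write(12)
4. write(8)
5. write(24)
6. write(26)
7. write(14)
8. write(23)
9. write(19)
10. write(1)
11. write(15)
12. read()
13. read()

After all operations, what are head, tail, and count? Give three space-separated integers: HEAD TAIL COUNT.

Answer: 0 4 4

Derivation:
After op 1 (write(4)): arr=[4 _ _ _ _ _] head=0 tail=1 count=1
After op 2 (read()): arr=[4 _ _ _ _ _] head=1 tail=1 count=0
After op 3 (write(12)): arr=[4 12 _ _ _ _] head=1 tail=2 count=1
After op 4 (write(8)): arr=[4 12 8 _ _ _] head=1 tail=3 count=2
After op 5 (write(24)): arr=[4 12 8 24 _ _] head=1 tail=4 count=3
After op 6 (write(26)): arr=[4 12 8 24 26 _] head=1 tail=5 count=4
After op 7 (write(14)): arr=[4 12 8 24 26 14] head=1 tail=0 count=5
After op 8 (write(23)): arr=[23 12 8 24 26 14] head=1 tail=1 count=6
After op 9 (write(19)): arr=[23 19 8 24 26 14] head=2 tail=2 count=6
After op 10 (write(1)): arr=[23 19 1 24 26 14] head=3 tail=3 count=6
After op 11 (write(15)): arr=[23 19 1 15 26 14] head=4 tail=4 count=6
After op 12 (read()): arr=[23 19 1 15 26 14] head=5 tail=4 count=5
After op 13 (read()): arr=[23 19 1 15 26 14] head=0 tail=4 count=4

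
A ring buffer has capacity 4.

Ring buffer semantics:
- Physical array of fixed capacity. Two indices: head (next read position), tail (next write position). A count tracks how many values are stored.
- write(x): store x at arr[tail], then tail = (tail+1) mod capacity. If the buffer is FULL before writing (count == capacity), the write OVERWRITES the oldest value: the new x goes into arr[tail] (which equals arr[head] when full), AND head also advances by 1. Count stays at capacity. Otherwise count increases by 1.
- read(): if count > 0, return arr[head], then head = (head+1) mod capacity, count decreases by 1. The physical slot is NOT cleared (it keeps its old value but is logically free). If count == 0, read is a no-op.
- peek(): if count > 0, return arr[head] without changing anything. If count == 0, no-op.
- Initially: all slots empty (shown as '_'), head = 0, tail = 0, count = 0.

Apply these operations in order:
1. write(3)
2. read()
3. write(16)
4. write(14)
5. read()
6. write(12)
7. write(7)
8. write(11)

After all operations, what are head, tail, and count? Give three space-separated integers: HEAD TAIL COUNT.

Answer: 2 2 4

Derivation:
After op 1 (write(3)): arr=[3 _ _ _] head=0 tail=1 count=1
After op 2 (read()): arr=[3 _ _ _] head=1 tail=1 count=0
After op 3 (write(16)): arr=[3 16 _ _] head=1 tail=2 count=1
After op 4 (write(14)): arr=[3 16 14 _] head=1 tail=3 count=2
After op 5 (read()): arr=[3 16 14 _] head=2 tail=3 count=1
After op 6 (write(12)): arr=[3 16 14 12] head=2 tail=0 count=2
After op 7 (write(7)): arr=[7 16 14 12] head=2 tail=1 count=3
After op 8 (write(11)): arr=[7 11 14 12] head=2 tail=2 count=4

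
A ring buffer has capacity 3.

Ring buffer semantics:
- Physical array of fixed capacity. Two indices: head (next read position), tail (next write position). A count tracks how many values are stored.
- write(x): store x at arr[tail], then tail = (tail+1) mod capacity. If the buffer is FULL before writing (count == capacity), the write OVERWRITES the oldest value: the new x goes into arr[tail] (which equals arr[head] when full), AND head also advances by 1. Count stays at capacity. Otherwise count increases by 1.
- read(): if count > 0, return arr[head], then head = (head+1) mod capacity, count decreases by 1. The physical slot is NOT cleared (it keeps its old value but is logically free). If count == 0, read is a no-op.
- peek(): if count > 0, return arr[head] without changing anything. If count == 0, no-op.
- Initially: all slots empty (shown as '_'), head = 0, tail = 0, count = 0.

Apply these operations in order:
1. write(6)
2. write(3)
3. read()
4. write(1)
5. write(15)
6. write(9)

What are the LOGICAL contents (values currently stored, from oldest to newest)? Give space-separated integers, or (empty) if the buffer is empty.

Answer: 1 15 9

Derivation:
After op 1 (write(6)): arr=[6 _ _] head=0 tail=1 count=1
After op 2 (write(3)): arr=[6 3 _] head=0 tail=2 count=2
After op 3 (read()): arr=[6 3 _] head=1 tail=2 count=1
After op 4 (write(1)): arr=[6 3 1] head=1 tail=0 count=2
After op 5 (write(15)): arr=[15 3 1] head=1 tail=1 count=3
After op 6 (write(9)): arr=[15 9 1] head=2 tail=2 count=3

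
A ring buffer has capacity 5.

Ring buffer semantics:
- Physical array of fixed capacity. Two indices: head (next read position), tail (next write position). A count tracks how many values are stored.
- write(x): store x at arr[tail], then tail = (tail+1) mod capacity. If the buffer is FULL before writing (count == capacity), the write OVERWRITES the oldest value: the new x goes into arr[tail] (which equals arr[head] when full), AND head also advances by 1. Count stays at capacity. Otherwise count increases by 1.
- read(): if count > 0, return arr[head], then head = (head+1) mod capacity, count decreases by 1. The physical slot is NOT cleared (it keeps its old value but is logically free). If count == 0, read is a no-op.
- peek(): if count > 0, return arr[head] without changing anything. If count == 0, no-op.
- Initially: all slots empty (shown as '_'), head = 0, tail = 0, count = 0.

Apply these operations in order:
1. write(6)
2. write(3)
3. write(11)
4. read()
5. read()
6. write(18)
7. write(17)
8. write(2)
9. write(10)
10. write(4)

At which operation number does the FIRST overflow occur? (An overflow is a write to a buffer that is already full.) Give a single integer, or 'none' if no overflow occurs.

After op 1 (write(6)): arr=[6 _ _ _ _] head=0 tail=1 count=1
After op 2 (write(3)): arr=[6 3 _ _ _] head=0 tail=2 count=2
After op 3 (write(11)): arr=[6 3 11 _ _] head=0 tail=3 count=3
After op 4 (read()): arr=[6 3 11 _ _] head=1 tail=3 count=2
After op 5 (read()): arr=[6 3 11 _ _] head=2 tail=3 count=1
After op 6 (write(18)): arr=[6 3 11 18 _] head=2 tail=4 count=2
After op 7 (write(17)): arr=[6 3 11 18 17] head=2 tail=0 count=3
After op 8 (write(2)): arr=[2 3 11 18 17] head=2 tail=1 count=4
After op 9 (write(10)): arr=[2 10 11 18 17] head=2 tail=2 count=5
After op 10 (write(4)): arr=[2 10 4 18 17] head=3 tail=3 count=5

Answer: 10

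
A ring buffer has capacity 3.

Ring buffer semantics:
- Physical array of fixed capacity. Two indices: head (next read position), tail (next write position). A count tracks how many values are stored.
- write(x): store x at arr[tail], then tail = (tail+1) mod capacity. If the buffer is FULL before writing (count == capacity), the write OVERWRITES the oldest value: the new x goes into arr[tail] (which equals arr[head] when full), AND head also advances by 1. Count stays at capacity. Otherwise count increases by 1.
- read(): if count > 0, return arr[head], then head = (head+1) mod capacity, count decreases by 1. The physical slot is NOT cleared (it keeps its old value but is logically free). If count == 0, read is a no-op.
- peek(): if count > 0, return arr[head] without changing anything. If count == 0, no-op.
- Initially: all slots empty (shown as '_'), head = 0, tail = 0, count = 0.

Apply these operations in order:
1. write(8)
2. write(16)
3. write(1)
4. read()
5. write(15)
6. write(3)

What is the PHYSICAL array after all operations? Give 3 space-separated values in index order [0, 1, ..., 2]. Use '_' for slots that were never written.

Answer: 15 3 1

Derivation:
After op 1 (write(8)): arr=[8 _ _] head=0 tail=1 count=1
After op 2 (write(16)): arr=[8 16 _] head=0 tail=2 count=2
After op 3 (write(1)): arr=[8 16 1] head=0 tail=0 count=3
After op 4 (read()): arr=[8 16 1] head=1 tail=0 count=2
After op 5 (write(15)): arr=[15 16 1] head=1 tail=1 count=3
After op 6 (write(3)): arr=[15 3 1] head=2 tail=2 count=3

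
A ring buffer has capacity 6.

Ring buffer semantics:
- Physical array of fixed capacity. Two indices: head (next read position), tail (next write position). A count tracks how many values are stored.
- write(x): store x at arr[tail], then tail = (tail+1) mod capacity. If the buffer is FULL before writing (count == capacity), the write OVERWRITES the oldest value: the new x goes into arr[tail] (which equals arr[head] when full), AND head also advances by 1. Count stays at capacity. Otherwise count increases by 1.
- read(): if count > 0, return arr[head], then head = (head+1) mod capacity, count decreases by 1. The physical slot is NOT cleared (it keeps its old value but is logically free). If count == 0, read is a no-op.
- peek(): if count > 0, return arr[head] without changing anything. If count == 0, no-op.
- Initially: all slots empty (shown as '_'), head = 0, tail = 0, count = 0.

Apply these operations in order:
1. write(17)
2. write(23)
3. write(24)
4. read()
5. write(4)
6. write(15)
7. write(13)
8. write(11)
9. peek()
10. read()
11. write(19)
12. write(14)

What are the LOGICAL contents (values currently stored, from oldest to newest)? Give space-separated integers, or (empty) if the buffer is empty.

After op 1 (write(17)): arr=[17 _ _ _ _ _] head=0 tail=1 count=1
After op 2 (write(23)): arr=[17 23 _ _ _ _] head=0 tail=2 count=2
After op 3 (write(24)): arr=[17 23 24 _ _ _] head=0 tail=3 count=3
After op 4 (read()): arr=[17 23 24 _ _ _] head=1 tail=3 count=2
After op 5 (write(4)): arr=[17 23 24 4 _ _] head=1 tail=4 count=3
After op 6 (write(15)): arr=[17 23 24 4 15 _] head=1 tail=5 count=4
After op 7 (write(13)): arr=[17 23 24 4 15 13] head=1 tail=0 count=5
After op 8 (write(11)): arr=[11 23 24 4 15 13] head=1 tail=1 count=6
After op 9 (peek()): arr=[11 23 24 4 15 13] head=1 tail=1 count=6
After op 10 (read()): arr=[11 23 24 4 15 13] head=2 tail=1 count=5
After op 11 (write(19)): arr=[11 19 24 4 15 13] head=2 tail=2 count=6
After op 12 (write(14)): arr=[11 19 14 4 15 13] head=3 tail=3 count=6

Answer: 4 15 13 11 19 14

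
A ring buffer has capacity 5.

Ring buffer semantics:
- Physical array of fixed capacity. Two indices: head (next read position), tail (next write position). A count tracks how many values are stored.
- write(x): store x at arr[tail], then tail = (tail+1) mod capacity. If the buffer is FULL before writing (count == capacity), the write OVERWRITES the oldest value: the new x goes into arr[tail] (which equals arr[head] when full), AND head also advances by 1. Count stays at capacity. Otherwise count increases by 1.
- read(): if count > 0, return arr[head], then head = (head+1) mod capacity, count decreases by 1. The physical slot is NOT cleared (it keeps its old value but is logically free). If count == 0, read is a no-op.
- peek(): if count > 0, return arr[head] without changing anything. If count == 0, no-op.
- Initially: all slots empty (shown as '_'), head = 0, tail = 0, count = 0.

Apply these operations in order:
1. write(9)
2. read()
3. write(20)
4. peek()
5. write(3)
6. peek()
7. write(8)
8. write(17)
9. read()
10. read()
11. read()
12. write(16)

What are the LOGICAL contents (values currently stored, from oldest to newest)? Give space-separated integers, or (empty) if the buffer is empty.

Answer: 17 16

Derivation:
After op 1 (write(9)): arr=[9 _ _ _ _] head=0 tail=1 count=1
After op 2 (read()): arr=[9 _ _ _ _] head=1 tail=1 count=0
After op 3 (write(20)): arr=[9 20 _ _ _] head=1 tail=2 count=1
After op 4 (peek()): arr=[9 20 _ _ _] head=1 tail=2 count=1
After op 5 (write(3)): arr=[9 20 3 _ _] head=1 tail=3 count=2
After op 6 (peek()): arr=[9 20 3 _ _] head=1 tail=3 count=2
After op 7 (write(8)): arr=[9 20 3 8 _] head=1 tail=4 count=3
After op 8 (write(17)): arr=[9 20 3 8 17] head=1 tail=0 count=4
After op 9 (read()): arr=[9 20 3 8 17] head=2 tail=0 count=3
After op 10 (read()): arr=[9 20 3 8 17] head=3 tail=0 count=2
After op 11 (read()): arr=[9 20 3 8 17] head=4 tail=0 count=1
After op 12 (write(16)): arr=[16 20 3 8 17] head=4 tail=1 count=2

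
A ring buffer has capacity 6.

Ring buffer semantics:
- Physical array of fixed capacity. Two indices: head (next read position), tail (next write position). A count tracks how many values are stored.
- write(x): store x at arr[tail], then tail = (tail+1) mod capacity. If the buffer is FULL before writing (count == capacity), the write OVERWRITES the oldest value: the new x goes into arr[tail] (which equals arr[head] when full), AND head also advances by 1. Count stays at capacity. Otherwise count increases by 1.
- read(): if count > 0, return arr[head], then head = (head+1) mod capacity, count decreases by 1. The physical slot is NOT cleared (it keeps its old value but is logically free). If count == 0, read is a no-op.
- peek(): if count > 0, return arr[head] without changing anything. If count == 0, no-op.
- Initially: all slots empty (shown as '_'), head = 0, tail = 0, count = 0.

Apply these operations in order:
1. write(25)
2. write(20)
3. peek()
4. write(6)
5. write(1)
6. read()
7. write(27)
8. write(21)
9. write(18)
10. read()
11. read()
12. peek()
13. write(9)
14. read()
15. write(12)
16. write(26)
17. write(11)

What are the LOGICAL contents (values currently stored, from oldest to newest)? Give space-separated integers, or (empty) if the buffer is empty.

Answer: 21 18 9 12 26 11

Derivation:
After op 1 (write(25)): arr=[25 _ _ _ _ _] head=0 tail=1 count=1
After op 2 (write(20)): arr=[25 20 _ _ _ _] head=0 tail=2 count=2
After op 3 (peek()): arr=[25 20 _ _ _ _] head=0 tail=2 count=2
After op 4 (write(6)): arr=[25 20 6 _ _ _] head=0 tail=3 count=3
After op 5 (write(1)): arr=[25 20 6 1 _ _] head=0 tail=4 count=4
After op 6 (read()): arr=[25 20 6 1 _ _] head=1 tail=4 count=3
After op 7 (write(27)): arr=[25 20 6 1 27 _] head=1 tail=5 count=4
After op 8 (write(21)): arr=[25 20 6 1 27 21] head=1 tail=0 count=5
After op 9 (write(18)): arr=[18 20 6 1 27 21] head=1 tail=1 count=6
After op 10 (read()): arr=[18 20 6 1 27 21] head=2 tail=1 count=5
After op 11 (read()): arr=[18 20 6 1 27 21] head=3 tail=1 count=4
After op 12 (peek()): arr=[18 20 6 1 27 21] head=3 tail=1 count=4
After op 13 (write(9)): arr=[18 9 6 1 27 21] head=3 tail=2 count=5
After op 14 (read()): arr=[18 9 6 1 27 21] head=4 tail=2 count=4
After op 15 (write(12)): arr=[18 9 12 1 27 21] head=4 tail=3 count=5
After op 16 (write(26)): arr=[18 9 12 26 27 21] head=4 tail=4 count=6
After op 17 (write(11)): arr=[18 9 12 26 11 21] head=5 tail=5 count=6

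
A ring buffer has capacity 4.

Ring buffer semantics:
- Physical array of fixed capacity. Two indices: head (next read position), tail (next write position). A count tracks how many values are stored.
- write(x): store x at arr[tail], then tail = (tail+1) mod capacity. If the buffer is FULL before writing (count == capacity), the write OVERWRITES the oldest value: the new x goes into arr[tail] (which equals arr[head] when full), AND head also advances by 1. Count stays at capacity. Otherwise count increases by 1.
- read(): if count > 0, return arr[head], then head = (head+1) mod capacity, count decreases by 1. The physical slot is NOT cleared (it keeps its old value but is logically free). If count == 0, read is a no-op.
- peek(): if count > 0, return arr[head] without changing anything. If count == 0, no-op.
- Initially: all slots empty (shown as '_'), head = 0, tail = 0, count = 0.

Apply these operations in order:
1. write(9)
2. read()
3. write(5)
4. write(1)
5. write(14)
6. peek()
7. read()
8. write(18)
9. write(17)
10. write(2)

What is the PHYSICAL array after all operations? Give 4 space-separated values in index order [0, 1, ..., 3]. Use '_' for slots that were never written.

Answer: 18 17 2 14

Derivation:
After op 1 (write(9)): arr=[9 _ _ _] head=0 tail=1 count=1
After op 2 (read()): arr=[9 _ _ _] head=1 tail=1 count=0
After op 3 (write(5)): arr=[9 5 _ _] head=1 tail=2 count=1
After op 4 (write(1)): arr=[9 5 1 _] head=1 tail=3 count=2
After op 5 (write(14)): arr=[9 5 1 14] head=1 tail=0 count=3
After op 6 (peek()): arr=[9 5 1 14] head=1 tail=0 count=3
After op 7 (read()): arr=[9 5 1 14] head=2 tail=0 count=2
After op 8 (write(18)): arr=[18 5 1 14] head=2 tail=1 count=3
After op 9 (write(17)): arr=[18 17 1 14] head=2 tail=2 count=4
After op 10 (write(2)): arr=[18 17 2 14] head=3 tail=3 count=4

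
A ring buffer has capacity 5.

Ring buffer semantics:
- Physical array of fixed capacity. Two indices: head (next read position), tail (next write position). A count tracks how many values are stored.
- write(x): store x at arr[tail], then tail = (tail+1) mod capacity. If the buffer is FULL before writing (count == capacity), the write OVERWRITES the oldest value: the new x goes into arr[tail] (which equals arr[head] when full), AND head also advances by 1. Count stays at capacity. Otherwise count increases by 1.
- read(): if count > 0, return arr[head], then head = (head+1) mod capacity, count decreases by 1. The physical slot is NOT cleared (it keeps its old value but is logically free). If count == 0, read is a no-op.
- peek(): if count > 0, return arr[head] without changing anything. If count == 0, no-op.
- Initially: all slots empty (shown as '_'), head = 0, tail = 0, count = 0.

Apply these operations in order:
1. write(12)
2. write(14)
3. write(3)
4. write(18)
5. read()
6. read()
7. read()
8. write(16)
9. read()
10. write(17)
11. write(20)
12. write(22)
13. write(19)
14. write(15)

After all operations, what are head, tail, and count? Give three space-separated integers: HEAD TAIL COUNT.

After op 1 (write(12)): arr=[12 _ _ _ _] head=0 tail=1 count=1
After op 2 (write(14)): arr=[12 14 _ _ _] head=0 tail=2 count=2
After op 3 (write(3)): arr=[12 14 3 _ _] head=0 tail=3 count=3
After op 4 (write(18)): arr=[12 14 3 18 _] head=0 tail=4 count=4
After op 5 (read()): arr=[12 14 3 18 _] head=1 tail=4 count=3
After op 6 (read()): arr=[12 14 3 18 _] head=2 tail=4 count=2
After op 7 (read()): arr=[12 14 3 18 _] head=3 tail=4 count=1
After op 8 (write(16)): arr=[12 14 3 18 16] head=3 tail=0 count=2
After op 9 (read()): arr=[12 14 3 18 16] head=4 tail=0 count=1
After op 10 (write(17)): arr=[17 14 3 18 16] head=4 tail=1 count=2
After op 11 (write(20)): arr=[17 20 3 18 16] head=4 tail=2 count=3
After op 12 (write(22)): arr=[17 20 22 18 16] head=4 tail=3 count=4
After op 13 (write(19)): arr=[17 20 22 19 16] head=4 tail=4 count=5
After op 14 (write(15)): arr=[17 20 22 19 15] head=0 tail=0 count=5

Answer: 0 0 5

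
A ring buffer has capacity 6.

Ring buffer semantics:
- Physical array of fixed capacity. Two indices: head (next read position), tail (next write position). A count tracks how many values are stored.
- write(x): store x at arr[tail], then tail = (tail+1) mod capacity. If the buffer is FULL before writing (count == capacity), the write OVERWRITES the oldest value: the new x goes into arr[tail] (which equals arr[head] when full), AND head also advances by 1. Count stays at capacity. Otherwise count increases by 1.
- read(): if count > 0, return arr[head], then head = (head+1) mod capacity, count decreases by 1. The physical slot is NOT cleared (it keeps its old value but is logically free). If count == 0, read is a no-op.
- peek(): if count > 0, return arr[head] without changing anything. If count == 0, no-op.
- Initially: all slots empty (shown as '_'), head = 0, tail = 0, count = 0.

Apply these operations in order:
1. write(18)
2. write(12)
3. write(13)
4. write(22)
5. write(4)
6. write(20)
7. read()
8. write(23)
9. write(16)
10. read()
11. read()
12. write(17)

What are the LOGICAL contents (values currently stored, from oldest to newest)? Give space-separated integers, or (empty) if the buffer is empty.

Answer: 4 20 23 16 17

Derivation:
After op 1 (write(18)): arr=[18 _ _ _ _ _] head=0 tail=1 count=1
After op 2 (write(12)): arr=[18 12 _ _ _ _] head=0 tail=2 count=2
After op 3 (write(13)): arr=[18 12 13 _ _ _] head=0 tail=3 count=3
After op 4 (write(22)): arr=[18 12 13 22 _ _] head=0 tail=4 count=4
After op 5 (write(4)): arr=[18 12 13 22 4 _] head=0 tail=5 count=5
After op 6 (write(20)): arr=[18 12 13 22 4 20] head=0 tail=0 count=6
After op 7 (read()): arr=[18 12 13 22 4 20] head=1 tail=0 count=5
After op 8 (write(23)): arr=[23 12 13 22 4 20] head=1 tail=1 count=6
After op 9 (write(16)): arr=[23 16 13 22 4 20] head=2 tail=2 count=6
After op 10 (read()): arr=[23 16 13 22 4 20] head=3 tail=2 count=5
After op 11 (read()): arr=[23 16 13 22 4 20] head=4 tail=2 count=4
After op 12 (write(17)): arr=[23 16 17 22 4 20] head=4 tail=3 count=5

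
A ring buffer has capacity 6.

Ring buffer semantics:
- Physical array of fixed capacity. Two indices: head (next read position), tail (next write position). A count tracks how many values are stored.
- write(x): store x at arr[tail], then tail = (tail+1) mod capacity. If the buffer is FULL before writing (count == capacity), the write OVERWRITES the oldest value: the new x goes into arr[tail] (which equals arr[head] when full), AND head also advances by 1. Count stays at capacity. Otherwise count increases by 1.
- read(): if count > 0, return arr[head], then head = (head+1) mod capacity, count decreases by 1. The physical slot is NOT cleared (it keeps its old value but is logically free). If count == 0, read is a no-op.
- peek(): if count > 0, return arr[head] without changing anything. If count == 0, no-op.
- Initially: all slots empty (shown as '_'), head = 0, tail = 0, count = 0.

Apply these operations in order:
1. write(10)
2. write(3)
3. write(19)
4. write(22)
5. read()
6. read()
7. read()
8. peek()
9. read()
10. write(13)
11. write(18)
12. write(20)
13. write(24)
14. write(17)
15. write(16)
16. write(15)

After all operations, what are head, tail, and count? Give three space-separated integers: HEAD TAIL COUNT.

After op 1 (write(10)): arr=[10 _ _ _ _ _] head=0 tail=1 count=1
After op 2 (write(3)): arr=[10 3 _ _ _ _] head=0 tail=2 count=2
After op 3 (write(19)): arr=[10 3 19 _ _ _] head=0 tail=3 count=3
After op 4 (write(22)): arr=[10 3 19 22 _ _] head=0 tail=4 count=4
After op 5 (read()): arr=[10 3 19 22 _ _] head=1 tail=4 count=3
After op 6 (read()): arr=[10 3 19 22 _ _] head=2 tail=4 count=2
After op 7 (read()): arr=[10 3 19 22 _ _] head=3 tail=4 count=1
After op 8 (peek()): arr=[10 3 19 22 _ _] head=3 tail=4 count=1
After op 9 (read()): arr=[10 3 19 22 _ _] head=4 tail=4 count=0
After op 10 (write(13)): arr=[10 3 19 22 13 _] head=4 tail=5 count=1
After op 11 (write(18)): arr=[10 3 19 22 13 18] head=4 tail=0 count=2
After op 12 (write(20)): arr=[20 3 19 22 13 18] head=4 tail=1 count=3
After op 13 (write(24)): arr=[20 24 19 22 13 18] head=4 tail=2 count=4
After op 14 (write(17)): arr=[20 24 17 22 13 18] head=4 tail=3 count=5
After op 15 (write(16)): arr=[20 24 17 16 13 18] head=4 tail=4 count=6
After op 16 (write(15)): arr=[20 24 17 16 15 18] head=5 tail=5 count=6

Answer: 5 5 6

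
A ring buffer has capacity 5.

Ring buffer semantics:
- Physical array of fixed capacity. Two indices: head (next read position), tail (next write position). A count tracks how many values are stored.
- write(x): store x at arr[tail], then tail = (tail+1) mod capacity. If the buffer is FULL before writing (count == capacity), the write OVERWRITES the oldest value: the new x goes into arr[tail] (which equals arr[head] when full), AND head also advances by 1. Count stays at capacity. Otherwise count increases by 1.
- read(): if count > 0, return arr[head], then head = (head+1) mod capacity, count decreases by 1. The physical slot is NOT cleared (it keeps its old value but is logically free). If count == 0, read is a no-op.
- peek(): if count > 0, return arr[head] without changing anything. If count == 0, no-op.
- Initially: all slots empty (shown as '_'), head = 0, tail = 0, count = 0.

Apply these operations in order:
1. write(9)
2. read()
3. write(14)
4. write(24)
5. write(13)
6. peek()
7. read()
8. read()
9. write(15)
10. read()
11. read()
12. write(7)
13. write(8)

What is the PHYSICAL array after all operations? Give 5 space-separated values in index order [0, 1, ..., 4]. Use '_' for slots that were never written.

Answer: 7 8 24 13 15

Derivation:
After op 1 (write(9)): arr=[9 _ _ _ _] head=0 tail=1 count=1
After op 2 (read()): arr=[9 _ _ _ _] head=1 tail=1 count=0
After op 3 (write(14)): arr=[9 14 _ _ _] head=1 tail=2 count=1
After op 4 (write(24)): arr=[9 14 24 _ _] head=1 tail=3 count=2
After op 5 (write(13)): arr=[9 14 24 13 _] head=1 tail=4 count=3
After op 6 (peek()): arr=[9 14 24 13 _] head=1 tail=4 count=3
After op 7 (read()): arr=[9 14 24 13 _] head=2 tail=4 count=2
After op 8 (read()): arr=[9 14 24 13 _] head=3 tail=4 count=1
After op 9 (write(15)): arr=[9 14 24 13 15] head=3 tail=0 count=2
After op 10 (read()): arr=[9 14 24 13 15] head=4 tail=0 count=1
After op 11 (read()): arr=[9 14 24 13 15] head=0 tail=0 count=0
After op 12 (write(7)): arr=[7 14 24 13 15] head=0 tail=1 count=1
After op 13 (write(8)): arr=[7 8 24 13 15] head=0 tail=2 count=2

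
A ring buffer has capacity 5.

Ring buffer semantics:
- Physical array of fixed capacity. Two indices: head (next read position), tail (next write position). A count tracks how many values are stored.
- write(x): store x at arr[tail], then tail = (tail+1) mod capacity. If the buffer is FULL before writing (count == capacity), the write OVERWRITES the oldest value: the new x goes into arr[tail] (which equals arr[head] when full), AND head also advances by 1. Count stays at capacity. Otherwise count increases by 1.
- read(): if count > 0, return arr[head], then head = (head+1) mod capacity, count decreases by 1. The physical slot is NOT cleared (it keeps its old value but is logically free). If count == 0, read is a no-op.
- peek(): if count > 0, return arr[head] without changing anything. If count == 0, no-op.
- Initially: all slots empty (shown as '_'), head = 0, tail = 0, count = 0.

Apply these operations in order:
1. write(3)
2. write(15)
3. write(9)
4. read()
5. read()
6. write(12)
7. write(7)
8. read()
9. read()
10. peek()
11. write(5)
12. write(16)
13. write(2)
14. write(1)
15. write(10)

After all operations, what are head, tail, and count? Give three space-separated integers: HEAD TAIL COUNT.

After op 1 (write(3)): arr=[3 _ _ _ _] head=0 tail=1 count=1
After op 2 (write(15)): arr=[3 15 _ _ _] head=0 tail=2 count=2
After op 3 (write(9)): arr=[3 15 9 _ _] head=0 tail=3 count=3
After op 4 (read()): arr=[3 15 9 _ _] head=1 tail=3 count=2
After op 5 (read()): arr=[3 15 9 _ _] head=2 tail=3 count=1
After op 6 (write(12)): arr=[3 15 9 12 _] head=2 tail=4 count=2
After op 7 (write(7)): arr=[3 15 9 12 7] head=2 tail=0 count=3
After op 8 (read()): arr=[3 15 9 12 7] head=3 tail=0 count=2
After op 9 (read()): arr=[3 15 9 12 7] head=4 tail=0 count=1
After op 10 (peek()): arr=[3 15 9 12 7] head=4 tail=0 count=1
After op 11 (write(5)): arr=[5 15 9 12 7] head=4 tail=1 count=2
After op 12 (write(16)): arr=[5 16 9 12 7] head=4 tail=2 count=3
After op 13 (write(2)): arr=[5 16 2 12 7] head=4 tail=3 count=4
After op 14 (write(1)): arr=[5 16 2 1 7] head=4 tail=4 count=5
After op 15 (write(10)): arr=[5 16 2 1 10] head=0 tail=0 count=5

Answer: 0 0 5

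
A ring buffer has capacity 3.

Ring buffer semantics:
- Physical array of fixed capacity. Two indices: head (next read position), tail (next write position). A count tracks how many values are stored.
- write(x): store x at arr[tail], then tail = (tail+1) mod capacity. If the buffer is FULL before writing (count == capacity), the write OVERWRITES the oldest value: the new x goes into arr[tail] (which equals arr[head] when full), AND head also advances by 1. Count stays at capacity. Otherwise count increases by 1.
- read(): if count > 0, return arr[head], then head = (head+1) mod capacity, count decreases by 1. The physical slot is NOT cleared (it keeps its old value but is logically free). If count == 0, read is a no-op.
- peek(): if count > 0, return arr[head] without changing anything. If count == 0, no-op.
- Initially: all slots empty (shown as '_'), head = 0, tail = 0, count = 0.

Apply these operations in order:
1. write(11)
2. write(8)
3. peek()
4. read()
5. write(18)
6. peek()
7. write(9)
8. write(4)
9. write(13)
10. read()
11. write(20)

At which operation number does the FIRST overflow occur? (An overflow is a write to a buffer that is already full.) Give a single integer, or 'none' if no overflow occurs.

After op 1 (write(11)): arr=[11 _ _] head=0 tail=1 count=1
After op 2 (write(8)): arr=[11 8 _] head=0 tail=2 count=2
After op 3 (peek()): arr=[11 8 _] head=0 tail=2 count=2
After op 4 (read()): arr=[11 8 _] head=1 tail=2 count=1
After op 5 (write(18)): arr=[11 8 18] head=1 tail=0 count=2
After op 6 (peek()): arr=[11 8 18] head=1 tail=0 count=2
After op 7 (write(9)): arr=[9 8 18] head=1 tail=1 count=3
After op 8 (write(4)): arr=[9 4 18] head=2 tail=2 count=3
After op 9 (write(13)): arr=[9 4 13] head=0 tail=0 count=3
After op 10 (read()): arr=[9 4 13] head=1 tail=0 count=2
After op 11 (write(20)): arr=[20 4 13] head=1 tail=1 count=3

Answer: 8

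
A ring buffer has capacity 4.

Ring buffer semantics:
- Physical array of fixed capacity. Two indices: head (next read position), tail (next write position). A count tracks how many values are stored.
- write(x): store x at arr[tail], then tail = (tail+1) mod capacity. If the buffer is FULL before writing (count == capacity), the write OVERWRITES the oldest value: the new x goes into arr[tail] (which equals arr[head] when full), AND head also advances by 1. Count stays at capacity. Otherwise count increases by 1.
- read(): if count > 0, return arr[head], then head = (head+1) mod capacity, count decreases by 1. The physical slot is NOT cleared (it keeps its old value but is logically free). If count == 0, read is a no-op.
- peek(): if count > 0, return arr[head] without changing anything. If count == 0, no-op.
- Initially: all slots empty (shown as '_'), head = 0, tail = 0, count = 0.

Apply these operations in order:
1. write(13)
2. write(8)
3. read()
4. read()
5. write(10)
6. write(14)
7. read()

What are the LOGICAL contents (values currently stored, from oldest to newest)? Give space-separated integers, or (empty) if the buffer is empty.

Answer: 14

Derivation:
After op 1 (write(13)): arr=[13 _ _ _] head=0 tail=1 count=1
After op 2 (write(8)): arr=[13 8 _ _] head=0 tail=2 count=2
After op 3 (read()): arr=[13 8 _ _] head=1 tail=2 count=1
After op 4 (read()): arr=[13 8 _ _] head=2 tail=2 count=0
After op 5 (write(10)): arr=[13 8 10 _] head=2 tail=3 count=1
After op 6 (write(14)): arr=[13 8 10 14] head=2 tail=0 count=2
After op 7 (read()): arr=[13 8 10 14] head=3 tail=0 count=1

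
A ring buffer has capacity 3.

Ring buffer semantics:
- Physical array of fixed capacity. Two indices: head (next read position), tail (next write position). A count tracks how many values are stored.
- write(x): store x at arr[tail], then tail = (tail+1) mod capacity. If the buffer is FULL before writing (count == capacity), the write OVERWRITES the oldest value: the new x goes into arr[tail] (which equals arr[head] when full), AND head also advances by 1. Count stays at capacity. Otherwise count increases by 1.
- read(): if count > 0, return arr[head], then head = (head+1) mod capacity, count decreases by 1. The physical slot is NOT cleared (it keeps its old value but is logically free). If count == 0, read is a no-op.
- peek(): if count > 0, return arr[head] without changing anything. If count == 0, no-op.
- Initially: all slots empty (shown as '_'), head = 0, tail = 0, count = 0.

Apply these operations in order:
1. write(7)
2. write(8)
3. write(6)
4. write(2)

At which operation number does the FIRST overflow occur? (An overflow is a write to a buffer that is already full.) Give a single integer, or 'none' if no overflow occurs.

After op 1 (write(7)): arr=[7 _ _] head=0 tail=1 count=1
After op 2 (write(8)): arr=[7 8 _] head=0 tail=2 count=2
After op 3 (write(6)): arr=[7 8 6] head=0 tail=0 count=3
After op 4 (write(2)): arr=[2 8 6] head=1 tail=1 count=3

Answer: 4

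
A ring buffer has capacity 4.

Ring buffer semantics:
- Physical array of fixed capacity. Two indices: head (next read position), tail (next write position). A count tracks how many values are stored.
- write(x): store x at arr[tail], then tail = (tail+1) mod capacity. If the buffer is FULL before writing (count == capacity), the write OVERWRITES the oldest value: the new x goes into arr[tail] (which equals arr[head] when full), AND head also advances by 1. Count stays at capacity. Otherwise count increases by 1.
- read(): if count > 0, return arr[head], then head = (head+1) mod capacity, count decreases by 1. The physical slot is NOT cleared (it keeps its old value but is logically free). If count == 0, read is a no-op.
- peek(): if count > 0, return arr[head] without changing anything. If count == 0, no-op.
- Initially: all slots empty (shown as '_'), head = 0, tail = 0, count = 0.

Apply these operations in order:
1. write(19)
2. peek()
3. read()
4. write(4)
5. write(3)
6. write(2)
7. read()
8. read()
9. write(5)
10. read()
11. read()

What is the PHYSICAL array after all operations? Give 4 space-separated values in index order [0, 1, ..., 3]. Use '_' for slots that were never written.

After op 1 (write(19)): arr=[19 _ _ _] head=0 tail=1 count=1
After op 2 (peek()): arr=[19 _ _ _] head=0 tail=1 count=1
After op 3 (read()): arr=[19 _ _ _] head=1 tail=1 count=0
After op 4 (write(4)): arr=[19 4 _ _] head=1 tail=2 count=1
After op 5 (write(3)): arr=[19 4 3 _] head=1 tail=3 count=2
After op 6 (write(2)): arr=[19 4 3 2] head=1 tail=0 count=3
After op 7 (read()): arr=[19 4 3 2] head=2 tail=0 count=2
After op 8 (read()): arr=[19 4 3 2] head=3 tail=0 count=1
After op 9 (write(5)): arr=[5 4 3 2] head=3 tail=1 count=2
After op 10 (read()): arr=[5 4 3 2] head=0 tail=1 count=1
After op 11 (read()): arr=[5 4 3 2] head=1 tail=1 count=0

Answer: 5 4 3 2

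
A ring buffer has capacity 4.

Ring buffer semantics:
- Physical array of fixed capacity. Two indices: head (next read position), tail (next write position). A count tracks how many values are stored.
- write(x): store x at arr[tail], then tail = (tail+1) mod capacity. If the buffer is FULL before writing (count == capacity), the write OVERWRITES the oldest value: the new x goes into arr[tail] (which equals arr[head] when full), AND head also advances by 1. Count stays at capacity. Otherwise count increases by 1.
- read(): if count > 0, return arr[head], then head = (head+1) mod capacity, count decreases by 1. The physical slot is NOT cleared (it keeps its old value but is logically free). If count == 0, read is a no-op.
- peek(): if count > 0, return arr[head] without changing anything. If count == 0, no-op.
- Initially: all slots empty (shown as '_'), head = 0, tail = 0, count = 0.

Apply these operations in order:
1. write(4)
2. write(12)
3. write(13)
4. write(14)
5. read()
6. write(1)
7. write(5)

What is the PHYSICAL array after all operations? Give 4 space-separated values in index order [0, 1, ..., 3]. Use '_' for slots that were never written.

After op 1 (write(4)): arr=[4 _ _ _] head=0 tail=1 count=1
After op 2 (write(12)): arr=[4 12 _ _] head=0 tail=2 count=2
After op 3 (write(13)): arr=[4 12 13 _] head=0 tail=3 count=3
After op 4 (write(14)): arr=[4 12 13 14] head=0 tail=0 count=4
After op 5 (read()): arr=[4 12 13 14] head=1 tail=0 count=3
After op 6 (write(1)): arr=[1 12 13 14] head=1 tail=1 count=4
After op 7 (write(5)): arr=[1 5 13 14] head=2 tail=2 count=4

Answer: 1 5 13 14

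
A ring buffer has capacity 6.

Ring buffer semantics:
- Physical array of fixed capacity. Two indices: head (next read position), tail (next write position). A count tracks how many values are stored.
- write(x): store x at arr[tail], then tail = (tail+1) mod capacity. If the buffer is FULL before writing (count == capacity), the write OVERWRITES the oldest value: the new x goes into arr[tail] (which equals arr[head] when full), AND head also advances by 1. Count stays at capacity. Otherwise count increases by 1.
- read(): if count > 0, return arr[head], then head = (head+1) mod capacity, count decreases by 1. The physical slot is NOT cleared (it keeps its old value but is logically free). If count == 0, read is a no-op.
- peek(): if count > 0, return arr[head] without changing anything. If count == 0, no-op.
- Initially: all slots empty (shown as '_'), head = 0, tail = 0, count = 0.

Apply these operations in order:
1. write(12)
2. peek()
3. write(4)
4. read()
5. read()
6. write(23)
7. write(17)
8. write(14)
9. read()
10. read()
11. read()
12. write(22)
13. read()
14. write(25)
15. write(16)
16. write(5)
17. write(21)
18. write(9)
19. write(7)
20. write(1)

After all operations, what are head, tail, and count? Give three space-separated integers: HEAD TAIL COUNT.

Answer: 1 1 6

Derivation:
After op 1 (write(12)): arr=[12 _ _ _ _ _] head=0 tail=1 count=1
After op 2 (peek()): arr=[12 _ _ _ _ _] head=0 tail=1 count=1
After op 3 (write(4)): arr=[12 4 _ _ _ _] head=0 tail=2 count=2
After op 4 (read()): arr=[12 4 _ _ _ _] head=1 tail=2 count=1
After op 5 (read()): arr=[12 4 _ _ _ _] head=2 tail=2 count=0
After op 6 (write(23)): arr=[12 4 23 _ _ _] head=2 tail=3 count=1
After op 7 (write(17)): arr=[12 4 23 17 _ _] head=2 tail=4 count=2
After op 8 (write(14)): arr=[12 4 23 17 14 _] head=2 tail=5 count=3
After op 9 (read()): arr=[12 4 23 17 14 _] head=3 tail=5 count=2
After op 10 (read()): arr=[12 4 23 17 14 _] head=4 tail=5 count=1
After op 11 (read()): arr=[12 4 23 17 14 _] head=5 tail=5 count=0
After op 12 (write(22)): arr=[12 4 23 17 14 22] head=5 tail=0 count=1
After op 13 (read()): arr=[12 4 23 17 14 22] head=0 tail=0 count=0
After op 14 (write(25)): arr=[25 4 23 17 14 22] head=0 tail=1 count=1
After op 15 (write(16)): arr=[25 16 23 17 14 22] head=0 tail=2 count=2
After op 16 (write(5)): arr=[25 16 5 17 14 22] head=0 tail=3 count=3
After op 17 (write(21)): arr=[25 16 5 21 14 22] head=0 tail=4 count=4
After op 18 (write(9)): arr=[25 16 5 21 9 22] head=0 tail=5 count=5
After op 19 (write(7)): arr=[25 16 5 21 9 7] head=0 tail=0 count=6
After op 20 (write(1)): arr=[1 16 5 21 9 7] head=1 tail=1 count=6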